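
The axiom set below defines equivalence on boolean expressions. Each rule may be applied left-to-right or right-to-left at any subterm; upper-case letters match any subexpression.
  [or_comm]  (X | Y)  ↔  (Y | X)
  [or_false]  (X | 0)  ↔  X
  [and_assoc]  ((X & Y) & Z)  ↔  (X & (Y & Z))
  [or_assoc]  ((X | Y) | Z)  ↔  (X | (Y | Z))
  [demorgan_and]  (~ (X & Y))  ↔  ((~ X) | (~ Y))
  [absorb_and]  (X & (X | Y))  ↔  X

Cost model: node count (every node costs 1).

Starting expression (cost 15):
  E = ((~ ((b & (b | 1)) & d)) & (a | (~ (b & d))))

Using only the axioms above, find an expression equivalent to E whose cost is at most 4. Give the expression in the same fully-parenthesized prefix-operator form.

(~ (b & d))   [cost 4]

(1) (b & (b | 1))  =[absorb_and →]=  b    ⊢ ((~ (b & d)) & (a | (~ (b & d))))
(2) (a | (~ (b & d)))  =[or_comm →]=  ((~ (b & d)) | a)    ⊢ ((~ (b & d)) & ((~ (b & d)) | a))
(3) ((~ (b & d)) & ((~ (b & d)) | a))  =[absorb_and →]=  (~ (b & d))    ⊢ cost 4, within 4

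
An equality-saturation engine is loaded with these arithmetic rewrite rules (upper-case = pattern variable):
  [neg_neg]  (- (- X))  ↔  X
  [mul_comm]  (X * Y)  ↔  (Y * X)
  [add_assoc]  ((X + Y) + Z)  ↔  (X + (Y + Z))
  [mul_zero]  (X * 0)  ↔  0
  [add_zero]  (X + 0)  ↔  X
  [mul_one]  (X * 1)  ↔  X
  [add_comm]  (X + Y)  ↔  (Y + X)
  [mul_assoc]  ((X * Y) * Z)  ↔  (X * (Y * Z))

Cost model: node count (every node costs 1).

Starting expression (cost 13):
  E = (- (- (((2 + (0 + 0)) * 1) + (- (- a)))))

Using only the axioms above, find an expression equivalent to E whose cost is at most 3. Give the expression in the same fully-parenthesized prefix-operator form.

step 1: mul_one (→) rewrites ((2 + (0 + 0)) * 1) into (2 + (0 + 0)), now (- (- ((2 + (0 + 0)) + (- (- a)))))
step 2: neg_neg (→) rewrites (- (- a)) into a, now (- (- ((2 + (0 + 0)) + a)))
step 3: add_zero (→) rewrites (0 + 0) into 0, now (- (- ((2 + 0) + a)))
step 4: add_zero (→) rewrites (2 + 0) into 2, now (- (- (2 + a)))
step 5: neg_neg (→) rewrites (- (- (2 + a))) into (2 + a), reaching cost 3 (bound 3)

(2 + a)   [cost 3]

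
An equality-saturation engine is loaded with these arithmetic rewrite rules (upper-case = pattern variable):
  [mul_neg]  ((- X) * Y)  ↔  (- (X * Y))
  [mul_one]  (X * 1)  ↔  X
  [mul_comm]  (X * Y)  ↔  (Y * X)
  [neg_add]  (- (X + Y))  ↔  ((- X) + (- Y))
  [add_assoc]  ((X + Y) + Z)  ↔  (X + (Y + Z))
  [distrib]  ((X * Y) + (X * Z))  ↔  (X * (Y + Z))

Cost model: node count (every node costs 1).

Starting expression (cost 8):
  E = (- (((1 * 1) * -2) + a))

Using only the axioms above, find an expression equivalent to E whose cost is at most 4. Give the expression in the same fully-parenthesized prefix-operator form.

(1) ((1 * 1) * -2)  =[mul_comm →]=  (-2 * (1 * 1))    ⊢ (- ((-2 * (1 * 1)) + a))
(2) (1 * 1)  =[mul_one →]=  1    ⊢ (- ((-2 * 1) + a))
(3) (-2 * 1)  =[mul_one →]=  -2    ⊢ cost 4, within 4

(- (-2 + a))   [cost 4]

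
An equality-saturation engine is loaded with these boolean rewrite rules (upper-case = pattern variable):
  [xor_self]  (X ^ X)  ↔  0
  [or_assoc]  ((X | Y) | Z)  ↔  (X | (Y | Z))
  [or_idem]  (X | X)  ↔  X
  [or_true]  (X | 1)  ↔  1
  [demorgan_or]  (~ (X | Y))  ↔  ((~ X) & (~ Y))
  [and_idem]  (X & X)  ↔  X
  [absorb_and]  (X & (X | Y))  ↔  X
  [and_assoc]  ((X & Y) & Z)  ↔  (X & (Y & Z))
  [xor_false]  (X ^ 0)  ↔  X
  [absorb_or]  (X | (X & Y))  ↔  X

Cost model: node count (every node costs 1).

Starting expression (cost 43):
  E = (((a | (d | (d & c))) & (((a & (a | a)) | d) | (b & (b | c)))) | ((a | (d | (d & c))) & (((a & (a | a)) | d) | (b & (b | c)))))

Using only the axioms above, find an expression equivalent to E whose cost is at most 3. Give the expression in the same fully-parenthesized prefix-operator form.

(a | d)   [cost 3]

1. [or_idem →] (((a | (d | (d & c))) & (((a & (a | a)) | d) | (b & (b | c)))) | ((a | (d | (d & c))) & (((a & (a | a)) | d) | (b & (b | c)))))  →  ((a | (d | (d & c))) & (((a & (a | a)) | d) | (b & (b | c))))
2. [absorb_and →] (b & (b | c))  →  b;  E = ((a | (d | (d & c))) & (((a & (a | a)) | d) | b))
3. [absorb_and →] (a & (a | a))  →  a;  E = ((a | (d | (d & c))) & ((a | d) | b))
4. [absorb_or →] (d | (d & c))  →  d;  E = ((a | d) & ((a | d) | b))
5. [absorb_and →] ((a | d) & ((a | d) | b))  →  (a | d);  cost 3 ≤ 3, done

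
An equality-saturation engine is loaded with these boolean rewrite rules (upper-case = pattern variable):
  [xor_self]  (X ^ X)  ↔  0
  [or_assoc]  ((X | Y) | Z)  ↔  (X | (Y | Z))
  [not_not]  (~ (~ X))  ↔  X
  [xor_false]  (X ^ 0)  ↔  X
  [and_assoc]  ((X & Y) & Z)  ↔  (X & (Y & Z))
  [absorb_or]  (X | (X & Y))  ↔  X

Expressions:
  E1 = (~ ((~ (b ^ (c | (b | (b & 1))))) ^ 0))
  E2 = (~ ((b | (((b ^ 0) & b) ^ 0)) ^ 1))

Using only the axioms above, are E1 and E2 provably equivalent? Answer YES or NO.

The axioms are sound identities: if E1 ↔* E2 then E1 and E2 evaluate identically under any assignment.
Under b=0, c=1: E1 evaluates to 1, E2 to 0. Distinct ⇒ no rewrite sequence connects them.

NO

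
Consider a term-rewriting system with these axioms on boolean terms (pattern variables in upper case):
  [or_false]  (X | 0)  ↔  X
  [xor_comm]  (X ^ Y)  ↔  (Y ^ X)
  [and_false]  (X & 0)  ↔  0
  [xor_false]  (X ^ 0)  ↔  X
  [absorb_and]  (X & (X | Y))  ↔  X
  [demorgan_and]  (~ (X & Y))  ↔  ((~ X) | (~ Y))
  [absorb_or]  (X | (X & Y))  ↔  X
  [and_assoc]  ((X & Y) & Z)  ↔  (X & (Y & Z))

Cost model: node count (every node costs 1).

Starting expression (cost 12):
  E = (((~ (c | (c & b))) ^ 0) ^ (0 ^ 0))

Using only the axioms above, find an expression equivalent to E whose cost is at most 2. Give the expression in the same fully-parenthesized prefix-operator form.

1. [absorb_or →] (c | (c & b))  →  c;  E = (((~ c) ^ 0) ^ (0 ^ 0))
2. [xor_false →] (0 ^ 0)  →  0;  E = (((~ c) ^ 0) ^ 0)
3. [xor_false →] (((~ c) ^ 0) ^ 0)  →  ((~ c) ^ 0)
4. [xor_false →] ((~ c) ^ 0)  →  (~ c);  cost 2 ≤ 2, done

(~ c)   [cost 2]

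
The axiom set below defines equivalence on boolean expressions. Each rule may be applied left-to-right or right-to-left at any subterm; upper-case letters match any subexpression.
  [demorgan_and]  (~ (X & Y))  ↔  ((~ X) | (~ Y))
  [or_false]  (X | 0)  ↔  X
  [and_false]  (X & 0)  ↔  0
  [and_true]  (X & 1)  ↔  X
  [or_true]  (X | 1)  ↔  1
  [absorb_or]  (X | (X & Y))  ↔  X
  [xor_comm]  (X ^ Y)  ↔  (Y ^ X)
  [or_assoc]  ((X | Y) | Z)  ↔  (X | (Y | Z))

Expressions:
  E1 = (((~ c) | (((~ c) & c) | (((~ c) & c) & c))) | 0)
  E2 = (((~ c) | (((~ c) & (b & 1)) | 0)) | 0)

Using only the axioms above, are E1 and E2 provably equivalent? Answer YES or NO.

(1) (((~ c) & c) | (((~ c) & c) & c))  =[absorb_or →]=  ((~ c) & c)    ⊢ (((~ c) | ((~ c) & c)) | 0)
(2) (((~ c) | ((~ c) & c)) | 0)  =[or_false →]=  ((~ c) | ((~ c) & c))
(3) ((~ c) | ((~ c) & c))  =[absorb_or →]=  (~ c)
(4) (~ c)  =[or_false ←]=  ((~ c) | 0)
(5) (~ c)  =[absorb_or ←]=  ((~ c) | ((~ c) & b))    ⊢ (((~ c) | ((~ c) & b)) | 0)
(6) b  =[and_true ←]=  (b & 1)    ⊢ (((~ c) | ((~ c) & (b & 1))) | 0)
(7) ((~ c) & (b & 1))  =[or_false ←]=  (((~ c) & (b & 1)) | 0)    ⊢ E2

YES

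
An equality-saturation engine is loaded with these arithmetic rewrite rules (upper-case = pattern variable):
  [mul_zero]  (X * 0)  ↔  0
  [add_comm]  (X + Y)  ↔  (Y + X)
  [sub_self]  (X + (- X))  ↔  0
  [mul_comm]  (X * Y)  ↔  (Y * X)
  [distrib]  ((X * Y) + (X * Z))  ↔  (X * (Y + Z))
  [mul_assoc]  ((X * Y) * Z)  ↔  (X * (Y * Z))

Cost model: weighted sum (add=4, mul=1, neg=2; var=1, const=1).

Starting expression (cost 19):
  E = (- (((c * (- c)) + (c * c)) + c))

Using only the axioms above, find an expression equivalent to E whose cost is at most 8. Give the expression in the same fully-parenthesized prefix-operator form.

1. [add_comm →] (((c * (- c)) + (c * c)) + c)  →  (c + ((c * (- c)) + (c * c)));  E = (- (c + ((c * (- c)) + (c * c))))
2. [add_comm →] ((c * (- c)) + (c * c))  →  ((c * c) + (c * (- c)));  E = (- (c + ((c * c) + (c * (- c)))))
3. [distrib →] ((c * c) + (c * (- c)))  →  (c * (c + (- c)));  E = (- (c + (c * (c + (- c)))))
4. [add_comm →] (c + (c * (c + (- c))))  →  ((c * (c + (- c))) + c);  E = (- ((c * (c + (- c))) + c))
5. [sub_self →] (c + (- c))  →  0;  E = (- ((c * 0) + c))
6. [mul_zero →] (c * 0)  →  0;  cost 8 ≤ 8, done

(- (0 + c))   [cost 8]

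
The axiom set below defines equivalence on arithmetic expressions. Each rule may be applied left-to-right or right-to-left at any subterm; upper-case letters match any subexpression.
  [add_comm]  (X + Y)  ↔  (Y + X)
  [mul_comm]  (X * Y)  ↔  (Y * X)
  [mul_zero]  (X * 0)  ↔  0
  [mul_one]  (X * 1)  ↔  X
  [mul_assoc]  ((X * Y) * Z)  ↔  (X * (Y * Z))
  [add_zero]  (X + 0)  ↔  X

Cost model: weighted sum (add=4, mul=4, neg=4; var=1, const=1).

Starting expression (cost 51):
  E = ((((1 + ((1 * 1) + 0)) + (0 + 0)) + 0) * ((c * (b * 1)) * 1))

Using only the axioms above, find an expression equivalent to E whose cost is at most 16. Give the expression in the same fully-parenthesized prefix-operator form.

(1) ((1 * 1) + 0)  =[add_zero →]=  (1 * 1)    ⊢ ((((1 + (1 * 1)) + (0 + 0)) + 0) * ((c * (b * 1)) * 1))
(2) ((c * (b * 1)) * 1)  =[mul_one →]=  (c * (b * 1))    ⊢ ((((1 + (1 * 1)) + (0 + 0)) + 0) * (c * (b * 1)))
(3) (1 * 1)  =[mul_one →]=  1    ⊢ ((((1 + 1) + (0 + 0)) + 0) * (c * (b * 1)))
(4) (b * 1)  =[mul_one →]=  b    ⊢ ((((1 + 1) + (0 + 0)) + 0) * (c * b))
(5) (0 + 0)  =[add_zero →]=  0    ⊢ ((((1 + 1) + 0) + 0) * (c * b))
(6) ((1 + 1) + 0)  =[add_zero →]=  (1 + 1)    ⊢ (((1 + 1) + 0) * (c * b))
(7) ((1 + 1) + 0)  =[add_zero →]=  (1 + 1)    ⊢ cost 16, within 16

((1 + 1) * (c * b))   [cost 16]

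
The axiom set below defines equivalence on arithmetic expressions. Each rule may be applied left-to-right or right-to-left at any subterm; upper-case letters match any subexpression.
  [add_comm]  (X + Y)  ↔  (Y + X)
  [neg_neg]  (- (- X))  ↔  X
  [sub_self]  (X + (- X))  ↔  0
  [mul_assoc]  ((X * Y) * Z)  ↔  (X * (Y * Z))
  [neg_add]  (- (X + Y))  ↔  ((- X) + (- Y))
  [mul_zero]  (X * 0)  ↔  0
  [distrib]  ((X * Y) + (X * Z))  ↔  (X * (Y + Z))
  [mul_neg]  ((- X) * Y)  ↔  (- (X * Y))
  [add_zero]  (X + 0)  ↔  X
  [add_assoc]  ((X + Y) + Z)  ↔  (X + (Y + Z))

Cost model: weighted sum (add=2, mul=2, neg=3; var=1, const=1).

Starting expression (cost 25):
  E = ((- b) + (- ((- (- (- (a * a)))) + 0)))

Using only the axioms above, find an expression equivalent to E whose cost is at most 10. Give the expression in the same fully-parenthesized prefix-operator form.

((- b) + (a * a))   [cost 10]

(1) ((- (- (- (a * a)))) + 0)  =[add_zero →]=  (- (- (- (a * a))))    ⊢ ((- b) + (- (- (- (- (a * a))))))
(2) (- (- (- (- (a * a)))))  =[neg_neg →]=  (- (- (a * a)))    ⊢ ((- b) + (- (- (a * a))))
(3) (- (- (a * a)))  =[neg_neg →]=  (a * a)    ⊢ cost 10, within 10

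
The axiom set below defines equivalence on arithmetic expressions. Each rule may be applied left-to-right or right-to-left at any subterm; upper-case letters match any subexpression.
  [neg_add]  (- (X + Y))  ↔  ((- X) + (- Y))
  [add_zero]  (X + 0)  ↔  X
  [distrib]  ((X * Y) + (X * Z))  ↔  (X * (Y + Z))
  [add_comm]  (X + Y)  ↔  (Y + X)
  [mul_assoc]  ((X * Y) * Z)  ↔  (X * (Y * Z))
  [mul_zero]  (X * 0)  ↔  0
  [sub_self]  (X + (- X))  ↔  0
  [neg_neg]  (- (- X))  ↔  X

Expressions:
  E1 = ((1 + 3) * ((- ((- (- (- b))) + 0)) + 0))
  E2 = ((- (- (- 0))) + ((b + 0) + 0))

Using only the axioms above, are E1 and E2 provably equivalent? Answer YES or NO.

All listed rules preserve value, hence provable equivalence implies equal values everywhere; look for a separating assignment.
b=1 gives E1 ↦ 4, E2 ↦ 1; values differ ⇒ not provably equivalent.

NO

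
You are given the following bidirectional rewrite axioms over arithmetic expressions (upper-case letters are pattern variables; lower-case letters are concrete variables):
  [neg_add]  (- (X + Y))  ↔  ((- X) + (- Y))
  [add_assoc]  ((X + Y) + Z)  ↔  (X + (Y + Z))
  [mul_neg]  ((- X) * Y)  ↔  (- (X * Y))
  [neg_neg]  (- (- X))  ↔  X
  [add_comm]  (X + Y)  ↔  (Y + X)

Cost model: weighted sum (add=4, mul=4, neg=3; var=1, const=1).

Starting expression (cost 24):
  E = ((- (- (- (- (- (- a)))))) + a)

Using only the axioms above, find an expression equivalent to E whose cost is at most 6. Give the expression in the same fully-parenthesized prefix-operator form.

(1) (- (- (- (- (- (- a))))))  =[neg_neg →]=  (- (- (- (- a))))    ⊢ ((- (- (- (- a)))) + a)
(2) (- (- a))  =[neg_neg →]=  a    ⊢ ((- (- a)) + a)
(3) (- (- a))  =[neg_neg →]=  a    ⊢ cost 6, within 6

(a + a)   [cost 6]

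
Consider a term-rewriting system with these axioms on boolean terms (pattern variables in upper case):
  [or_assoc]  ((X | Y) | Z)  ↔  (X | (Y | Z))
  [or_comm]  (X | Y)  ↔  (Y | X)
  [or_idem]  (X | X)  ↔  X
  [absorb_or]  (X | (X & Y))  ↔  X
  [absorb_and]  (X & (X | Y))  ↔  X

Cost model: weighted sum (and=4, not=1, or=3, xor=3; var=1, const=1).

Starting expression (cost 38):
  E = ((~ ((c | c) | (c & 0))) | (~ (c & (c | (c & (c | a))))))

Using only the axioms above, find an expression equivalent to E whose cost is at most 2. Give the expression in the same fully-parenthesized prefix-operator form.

(1) (c & (c | a))  =[absorb_and →]=  c    ⊢ ((~ ((c | c) | (c & 0))) | (~ (c & (c | c))))
(2) (c & (c | c))  =[absorb_and →]=  c    ⊢ ((~ ((c | c) | (c & 0))) | (~ c))
(3) (c | c)  =[or_idem →]=  c    ⊢ ((~ (c | (c & 0))) | (~ c))
(4) (c | (c & 0))  =[absorb_or →]=  c    ⊢ ((~ c) | (~ c))
(5) ((~ c) | (~ c))  =[or_idem →]=  (~ c)    ⊢ cost 2, within 2

(~ c)   [cost 2]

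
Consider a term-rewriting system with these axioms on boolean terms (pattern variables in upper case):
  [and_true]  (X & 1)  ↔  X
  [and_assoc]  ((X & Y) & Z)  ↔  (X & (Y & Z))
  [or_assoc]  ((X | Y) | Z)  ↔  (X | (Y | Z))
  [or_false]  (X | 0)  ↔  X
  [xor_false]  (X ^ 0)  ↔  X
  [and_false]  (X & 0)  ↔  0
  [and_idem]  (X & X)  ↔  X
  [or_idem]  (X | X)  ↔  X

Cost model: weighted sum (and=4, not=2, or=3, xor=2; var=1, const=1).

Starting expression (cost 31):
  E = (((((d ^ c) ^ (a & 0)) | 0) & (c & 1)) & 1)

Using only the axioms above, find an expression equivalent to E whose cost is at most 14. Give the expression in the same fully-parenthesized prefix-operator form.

step 1: and_true (→) rewrites (((((d ^ c) ^ (a & 0)) | 0) & (c & 1)) & 1) into ((((d ^ c) ^ (a & 0)) | 0) & (c & 1))
step 2: and_false (→) rewrites (a & 0) into 0, now ((((d ^ c) ^ 0) | 0) & (c & 1))
step 3: xor_false (→) rewrites ((d ^ c) ^ 0) into (d ^ c), now (((d ^ c) | 0) & (c & 1))
step 4: or_false (→) rewrites ((d ^ c) | 0) into (d ^ c), reaching cost 14 (bound 14)

((d ^ c) & (c & 1))   [cost 14]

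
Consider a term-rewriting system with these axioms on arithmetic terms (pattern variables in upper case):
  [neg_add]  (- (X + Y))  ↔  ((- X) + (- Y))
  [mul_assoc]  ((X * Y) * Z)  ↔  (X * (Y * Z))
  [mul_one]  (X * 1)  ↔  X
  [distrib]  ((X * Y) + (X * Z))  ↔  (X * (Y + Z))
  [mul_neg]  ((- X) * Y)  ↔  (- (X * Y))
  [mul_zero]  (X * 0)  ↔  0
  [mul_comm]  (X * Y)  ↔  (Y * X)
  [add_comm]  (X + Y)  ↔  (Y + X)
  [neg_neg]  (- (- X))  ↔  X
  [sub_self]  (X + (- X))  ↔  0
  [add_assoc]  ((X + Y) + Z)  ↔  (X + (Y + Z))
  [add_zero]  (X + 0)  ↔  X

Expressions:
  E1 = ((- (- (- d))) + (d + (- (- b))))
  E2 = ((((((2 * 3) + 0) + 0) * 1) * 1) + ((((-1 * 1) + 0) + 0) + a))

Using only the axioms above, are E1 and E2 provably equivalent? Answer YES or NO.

The axioms are sound identities: if E1 ↔* E2 then E1 and E2 evaluate identically under any assignment.
Under a=0, b=0, d=0: E1 evaluates to 0, E2 to 5. Distinct ⇒ no rewrite sequence connects them.

NO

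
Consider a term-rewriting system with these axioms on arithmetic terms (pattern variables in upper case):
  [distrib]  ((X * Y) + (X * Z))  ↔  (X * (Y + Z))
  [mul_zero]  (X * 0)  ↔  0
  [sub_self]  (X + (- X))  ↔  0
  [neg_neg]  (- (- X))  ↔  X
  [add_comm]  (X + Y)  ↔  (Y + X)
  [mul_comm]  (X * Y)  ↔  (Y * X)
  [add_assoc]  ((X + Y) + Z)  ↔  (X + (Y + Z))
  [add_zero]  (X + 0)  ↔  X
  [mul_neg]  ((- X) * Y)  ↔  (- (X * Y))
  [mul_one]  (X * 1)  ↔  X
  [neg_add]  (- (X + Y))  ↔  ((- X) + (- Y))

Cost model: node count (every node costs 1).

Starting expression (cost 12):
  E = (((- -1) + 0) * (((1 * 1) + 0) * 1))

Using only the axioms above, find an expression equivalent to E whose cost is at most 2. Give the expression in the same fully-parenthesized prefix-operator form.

(- -1)   [cost 2]

(1) (((1 * 1) + 0) * 1)  =[mul_one →]=  ((1 * 1) + 0)    ⊢ (((- -1) + 0) * ((1 * 1) + 0))
(2) (1 * 1)  =[mul_one →]=  1    ⊢ (((- -1) + 0) * (1 + 0))
(3) (1 + 0)  =[add_zero →]=  1    ⊢ (((- -1) + 0) * 1)
(4) ((- -1) + 0)  =[add_zero →]=  (- -1)    ⊢ ((- -1) * 1)
(5) ((- -1) * 1)  =[mul_one →]=  (- -1)    ⊢ cost 2, within 2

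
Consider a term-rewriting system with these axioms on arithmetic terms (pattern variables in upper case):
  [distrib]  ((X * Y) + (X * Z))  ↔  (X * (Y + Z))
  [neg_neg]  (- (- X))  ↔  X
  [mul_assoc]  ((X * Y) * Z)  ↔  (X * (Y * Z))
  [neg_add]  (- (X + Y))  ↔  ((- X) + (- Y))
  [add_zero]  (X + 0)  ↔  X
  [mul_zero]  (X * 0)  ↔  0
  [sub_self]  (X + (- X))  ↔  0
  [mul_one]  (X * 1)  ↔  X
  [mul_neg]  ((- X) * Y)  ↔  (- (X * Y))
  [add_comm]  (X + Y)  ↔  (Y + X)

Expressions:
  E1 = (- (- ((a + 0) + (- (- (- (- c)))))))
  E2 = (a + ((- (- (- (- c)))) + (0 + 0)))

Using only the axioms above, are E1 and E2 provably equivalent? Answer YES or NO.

YES

(1) (- (- ((a + 0) + (- (- (- (- c)))))))  =[neg_neg →]=  ((a + 0) + (- (- (- (- c)))))
(2) (a + 0)  =[add_zero →]=  a    ⊢ (a + (- (- (- (- c)))))
(3) (- (- (- (- c))))  =[neg_neg →]=  (- (- c))    ⊢ (a + (- (- c)))
(4) (- (- c))  =[neg_neg →]=  c    ⊢ (a + c)
(5) c  =[add_zero ←]=  (c + 0)    ⊢ (a + (c + 0))
(6) 0  =[add_zero ←]=  (0 + 0)    ⊢ (a + (c + (0 + 0)))
(7) c  =[neg_neg ←]=  (- (- c))    ⊢ (a + ((- (- c)) + (0 + 0)))
(8) (- (- c))  =[neg_neg ←]=  (- (- (- (- c))))    ⊢ E2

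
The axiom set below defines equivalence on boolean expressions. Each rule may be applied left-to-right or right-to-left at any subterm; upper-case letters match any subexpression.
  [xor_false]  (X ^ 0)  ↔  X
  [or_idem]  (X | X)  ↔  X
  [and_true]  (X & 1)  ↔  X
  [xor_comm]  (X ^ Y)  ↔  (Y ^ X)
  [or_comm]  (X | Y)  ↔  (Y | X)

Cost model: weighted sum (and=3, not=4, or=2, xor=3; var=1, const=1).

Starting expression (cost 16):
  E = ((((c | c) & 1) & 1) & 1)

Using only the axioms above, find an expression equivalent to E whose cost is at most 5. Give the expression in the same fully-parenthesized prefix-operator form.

(1) (c | c)  =[or_idem →]=  c    ⊢ (((c & 1) & 1) & 1)
(2) (c & 1)  =[and_true →]=  c    ⊢ ((c & 1) & 1)
(3) (c & 1)  =[and_true →]=  c    ⊢ cost 5, within 5

(c & 1)   [cost 5]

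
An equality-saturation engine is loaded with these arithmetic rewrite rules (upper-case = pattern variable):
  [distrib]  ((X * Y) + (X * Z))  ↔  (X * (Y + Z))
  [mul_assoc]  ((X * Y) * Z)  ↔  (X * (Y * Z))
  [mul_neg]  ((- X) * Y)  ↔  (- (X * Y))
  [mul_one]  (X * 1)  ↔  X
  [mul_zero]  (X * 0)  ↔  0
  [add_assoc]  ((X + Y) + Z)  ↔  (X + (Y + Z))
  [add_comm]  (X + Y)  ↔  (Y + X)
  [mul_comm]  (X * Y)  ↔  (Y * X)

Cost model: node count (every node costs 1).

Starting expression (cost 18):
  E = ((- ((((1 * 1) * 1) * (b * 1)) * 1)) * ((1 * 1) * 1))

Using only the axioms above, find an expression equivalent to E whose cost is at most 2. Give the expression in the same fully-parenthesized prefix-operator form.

1. [mul_one →] ((1 * 1) * 1)  →  (1 * 1);  E = ((- (((1 * 1) * (b * 1)) * 1)) * ((1 * 1) * 1))
2. [mul_one →] (1 * 1)  →  1;  E = ((- (((1 * 1) * (b * 1)) * 1)) * (1 * 1))
3. [mul_one →] (1 * 1)  →  1;  E = ((- ((1 * (b * 1)) * 1)) * (1 * 1))
4. [mul_comm →] (1 * (b * 1))  →  ((b * 1) * 1);  E = ((- (((b * 1) * 1) * 1)) * (1 * 1))
5. [mul_one →] (b * 1)  →  b;  E = ((- ((b * 1) * 1)) * (1 * 1))
6. [mul_one →] (1 * 1)  →  1;  E = ((- ((b * 1) * 1)) * 1)
7. [mul_one →] (b * 1)  →  b;  E = ((- (b * 1)) * 1)
8. [mul_one →] (b * 1)  →  b;  E = ((- b) * 1)
9. [mul_one →] ((- b) * 1)  →  (- b);  cost 2 ≤ 2, done

(- b)   [cost 2]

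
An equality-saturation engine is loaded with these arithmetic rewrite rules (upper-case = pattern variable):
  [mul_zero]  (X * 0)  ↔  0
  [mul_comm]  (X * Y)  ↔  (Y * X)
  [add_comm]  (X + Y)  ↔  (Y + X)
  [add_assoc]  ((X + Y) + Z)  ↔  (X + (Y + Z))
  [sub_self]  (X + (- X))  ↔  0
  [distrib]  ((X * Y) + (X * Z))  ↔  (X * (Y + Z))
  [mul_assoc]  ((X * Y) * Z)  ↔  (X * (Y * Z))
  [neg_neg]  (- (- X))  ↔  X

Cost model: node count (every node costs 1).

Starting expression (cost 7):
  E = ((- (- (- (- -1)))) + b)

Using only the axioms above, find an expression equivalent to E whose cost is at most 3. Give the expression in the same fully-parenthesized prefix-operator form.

(b + -1)   [cost 3]

step 1: neg_neg (→) rewrites (- (- (- (- -1)))) into (- (- -1)), now ((- (- -1)) + b)
step 2: add_comm (→) rewrites ((- (- -1)) + b) into (b + (- (- -1)))
step 3: neg_neg (→) rewrites (- (- -1)) into -1, reaching cost 3 (bound 3)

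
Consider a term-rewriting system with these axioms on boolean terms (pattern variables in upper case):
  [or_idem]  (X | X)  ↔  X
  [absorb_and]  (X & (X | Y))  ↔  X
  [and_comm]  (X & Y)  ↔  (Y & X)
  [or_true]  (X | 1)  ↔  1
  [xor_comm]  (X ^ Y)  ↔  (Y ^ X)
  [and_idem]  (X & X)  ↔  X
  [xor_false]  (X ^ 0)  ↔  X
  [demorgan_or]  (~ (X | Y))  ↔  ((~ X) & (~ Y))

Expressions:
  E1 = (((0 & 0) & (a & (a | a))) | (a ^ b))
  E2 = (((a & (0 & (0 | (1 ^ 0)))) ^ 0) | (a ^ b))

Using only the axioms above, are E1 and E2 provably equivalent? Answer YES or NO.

(1) (0 & 0)  =[and_idem →]=  0    ⊢ ((0 & (a & (a | a))) | (a ^ b))
(2) (a & (a | a))  =[absorb_and →]=  a    ⊢ ((0 & a) | (a ^ b))
(3) (0 & a)  =[and_comm →]=  (a & 0)    ⊢ ((a & 0) | (a ^ b))
(4) 0  =[absorb_and ←]=  (0 & (0 | 1))    ⊢ ((a & (0 & (0 | 1))) | (a ^ b))
(5) (a & (0 & (0 | 1)))  =[xor_false ←]=  ((a & (0 & (0 | 1))) ^ 0)    ⊢ (((a & (0 & (0 | 1))) ^ 0) | (a ^ b))
(6) 1  =[xor_false ←]=  (1 ^ 0)    ⊢ E2

YES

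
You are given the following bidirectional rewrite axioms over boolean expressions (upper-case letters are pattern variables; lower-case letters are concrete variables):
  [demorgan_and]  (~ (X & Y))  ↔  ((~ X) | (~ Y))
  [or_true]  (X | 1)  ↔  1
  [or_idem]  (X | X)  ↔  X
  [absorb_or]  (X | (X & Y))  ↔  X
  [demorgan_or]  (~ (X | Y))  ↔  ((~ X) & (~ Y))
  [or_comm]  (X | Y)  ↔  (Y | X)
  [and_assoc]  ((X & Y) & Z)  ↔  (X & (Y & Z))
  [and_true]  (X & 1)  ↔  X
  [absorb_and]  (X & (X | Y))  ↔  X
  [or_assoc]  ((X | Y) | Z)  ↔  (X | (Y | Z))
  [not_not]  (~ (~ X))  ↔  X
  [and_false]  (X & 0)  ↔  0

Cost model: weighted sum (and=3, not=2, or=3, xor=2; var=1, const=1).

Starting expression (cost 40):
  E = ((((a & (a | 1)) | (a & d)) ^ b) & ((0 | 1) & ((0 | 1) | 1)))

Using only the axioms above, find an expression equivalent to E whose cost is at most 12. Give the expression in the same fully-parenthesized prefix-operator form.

(1) (a & (a | 1))  =[absorb_and →]=  a    ⊢ (((a | (a & d)) ^ b) & ((0 | 1) & ((0 | 1) | 1)))
(2) (a | (a & d))  =[absorb_or →]=  a    ⊢ ((a ^ b) & ((0 | 1) & ((0 | 1) | 1)))
(3) ((0 | 1) & ((0 | 1) | 1))  =[absorb_and →]=  (0 | 1)    ⊢ cost 12, within 12

((a ^ b) & (0 | 1))   [cost 12]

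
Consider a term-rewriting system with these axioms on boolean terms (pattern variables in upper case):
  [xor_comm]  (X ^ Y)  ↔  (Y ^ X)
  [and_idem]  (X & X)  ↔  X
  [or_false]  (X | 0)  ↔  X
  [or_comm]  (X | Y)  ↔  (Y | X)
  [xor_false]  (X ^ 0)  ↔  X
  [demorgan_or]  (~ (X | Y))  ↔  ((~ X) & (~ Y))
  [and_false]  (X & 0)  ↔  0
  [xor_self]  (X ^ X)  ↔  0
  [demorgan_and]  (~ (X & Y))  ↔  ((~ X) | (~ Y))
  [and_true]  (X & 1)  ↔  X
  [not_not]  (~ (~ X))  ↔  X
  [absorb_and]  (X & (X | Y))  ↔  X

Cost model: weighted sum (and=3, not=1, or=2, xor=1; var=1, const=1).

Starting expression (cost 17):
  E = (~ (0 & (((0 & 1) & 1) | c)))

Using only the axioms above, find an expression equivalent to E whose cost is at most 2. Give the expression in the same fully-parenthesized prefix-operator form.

(~ 0)   [cost 2]

1. [and_true →] ((0 & 1) & 1)  →  (0 & 1);  E = (~ (0 & ((0 & 1) | c)))
2. [and_true →] (0 & 1)  →  0;  E = (~ (0 & (0 | c)))
3. [absorb_and →] (0 & (0 | c))  →  0;  cost 2 ≤ 2, done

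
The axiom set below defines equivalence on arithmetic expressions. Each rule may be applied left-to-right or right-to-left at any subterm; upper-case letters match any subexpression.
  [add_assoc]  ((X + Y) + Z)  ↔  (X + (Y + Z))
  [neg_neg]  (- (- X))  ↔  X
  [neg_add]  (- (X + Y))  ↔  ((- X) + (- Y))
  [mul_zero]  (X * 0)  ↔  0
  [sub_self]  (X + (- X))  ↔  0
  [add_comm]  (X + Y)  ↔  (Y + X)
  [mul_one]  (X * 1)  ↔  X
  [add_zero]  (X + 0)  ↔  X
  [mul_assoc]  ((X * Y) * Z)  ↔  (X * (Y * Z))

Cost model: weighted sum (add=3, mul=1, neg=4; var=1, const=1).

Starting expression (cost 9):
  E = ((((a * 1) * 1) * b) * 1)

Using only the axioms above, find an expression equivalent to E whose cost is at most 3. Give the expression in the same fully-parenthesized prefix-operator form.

step 1: mul_one (→) rewrites (a * 1) into a, now (((a * 1) * b) * 1)
step 2: mul_one (→) rewrites (a * 1) into a, now ((a * b) * 1)
step 3: mul_one (→) rewrites ((a * b) * 1) into (a * b), reaching cost 3 (bound 3)

(a * b)   [cost 3]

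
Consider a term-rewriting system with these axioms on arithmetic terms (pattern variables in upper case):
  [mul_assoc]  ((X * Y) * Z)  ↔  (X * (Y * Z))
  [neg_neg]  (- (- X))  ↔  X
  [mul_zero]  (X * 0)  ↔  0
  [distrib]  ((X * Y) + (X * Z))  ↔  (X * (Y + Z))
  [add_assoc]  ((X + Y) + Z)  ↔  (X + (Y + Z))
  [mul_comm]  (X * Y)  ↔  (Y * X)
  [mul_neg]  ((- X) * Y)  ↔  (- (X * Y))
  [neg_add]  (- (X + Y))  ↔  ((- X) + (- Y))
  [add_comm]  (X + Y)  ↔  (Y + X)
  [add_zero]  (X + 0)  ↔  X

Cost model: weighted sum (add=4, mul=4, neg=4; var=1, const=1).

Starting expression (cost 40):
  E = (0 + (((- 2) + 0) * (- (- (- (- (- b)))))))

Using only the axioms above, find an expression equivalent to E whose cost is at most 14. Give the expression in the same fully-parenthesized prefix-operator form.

((- 2) * (- b))   [cost 14]

1. [neg_neg →] (- (- (- b)))  →  (- b);  E = (0 + (((- 2) + 0) * (- (- (- b)))))
2. [neg_neg →] (- (- b))  →  b;  E = (0 + (((- 2) + 0) * (- b)))
3. [add_comm →] (0 + (((- 2) + 0) * (- b)))  →  ((((- 2) + 0) * (- b)) + 0)
4. [add_zero →] ((((- 2) + 0) * (- b)) + 0)  →  (((- 2) + 0) * (- b))
5. [add_zero →] ((- 2) + 0)  →  (- 2);  cost 14 ≤ 14, done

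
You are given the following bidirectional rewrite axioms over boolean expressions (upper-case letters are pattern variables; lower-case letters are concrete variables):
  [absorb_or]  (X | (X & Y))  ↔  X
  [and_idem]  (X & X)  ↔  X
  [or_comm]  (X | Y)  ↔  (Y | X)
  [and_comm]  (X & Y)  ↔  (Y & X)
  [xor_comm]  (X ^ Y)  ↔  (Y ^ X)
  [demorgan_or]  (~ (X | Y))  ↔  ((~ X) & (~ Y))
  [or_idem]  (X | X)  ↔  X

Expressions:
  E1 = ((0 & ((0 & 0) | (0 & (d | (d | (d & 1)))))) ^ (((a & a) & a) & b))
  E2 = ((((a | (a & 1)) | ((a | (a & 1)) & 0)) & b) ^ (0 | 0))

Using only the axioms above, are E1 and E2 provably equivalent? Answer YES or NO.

step 1: absorb_or (→) rewrites (d | (d & 1)) into d, now ((0 & ((0 & 0) | (0 & (d | d)))) ^ (((a & a) & a) & b))
step 2: and_idem (→) rewrites (0 & 0) into 0, now ((0 & (0 | (0 & (d | d)))) ^ (((a & a) & a) & b))
step 3: or_idem (→) rewrites (d | d) into d, now ((0 & (0 | (0 & d))) ^ (((a & a) & a) & b))
step 4: and_idem (→) rewrites (a & a) into a, now ((0 & (0 | (0 & d))) ^ ((a & a) & b))
step 5: absorb_or (→) rewrites (0 | (0 & d)) into 0, now ((0 & 0) ^ ((a & a) & b))
step 6: and_idem (→) rewrites (a & a) into a, now ((0 & 0) ^ (a & b))
step 7: xor_comm (→) rewrites ((0 & 0) ^ (a & b)) into ((a & b) ^ (0 & 0))
step 8: and_idem (→) rewrites (0 & 0) into 0, now ((a & b) ^ 0)
step 9: or_idem (←) rewrites 0 into (0 | 0), now ((a & b) ^ (0 | 0))
step 10: absorb_or (←) rewrites a into (a | (a & 1)), now (((a | (a & 1)) & b) ^ (0 | 0))
step 11: absorb_or (←) rewrites (a | (a & 1)) into ((a | (a & 1)) | ((a | (a & 1)) & 0)), which is E2

YES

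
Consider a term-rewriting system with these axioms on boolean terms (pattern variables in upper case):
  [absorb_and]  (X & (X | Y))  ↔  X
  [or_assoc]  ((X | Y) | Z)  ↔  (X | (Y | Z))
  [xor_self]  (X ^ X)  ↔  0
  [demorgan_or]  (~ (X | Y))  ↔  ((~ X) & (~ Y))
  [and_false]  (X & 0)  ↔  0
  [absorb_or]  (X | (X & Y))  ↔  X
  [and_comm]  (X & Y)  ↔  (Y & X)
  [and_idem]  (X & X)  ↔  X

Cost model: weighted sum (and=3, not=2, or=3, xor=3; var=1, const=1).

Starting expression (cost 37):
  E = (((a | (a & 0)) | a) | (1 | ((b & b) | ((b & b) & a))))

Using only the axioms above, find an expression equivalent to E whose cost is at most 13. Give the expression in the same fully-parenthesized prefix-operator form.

(1) ((b & b) | ((b & b) & a))  =[absorb_or →]=  (b & b)    ⊢ (((a | (a & 0)) | a) | (1 | (b & b)))
(2) (a | (a & 0))  =[absorb_or →]=  a    ⊢ ((a | a) | (1 | (b & b)))
(3) (b & b)  =[and_idem →]=  b    ⊢ cost 13, within 13

((a | a) | (1 | b))   [cost 13]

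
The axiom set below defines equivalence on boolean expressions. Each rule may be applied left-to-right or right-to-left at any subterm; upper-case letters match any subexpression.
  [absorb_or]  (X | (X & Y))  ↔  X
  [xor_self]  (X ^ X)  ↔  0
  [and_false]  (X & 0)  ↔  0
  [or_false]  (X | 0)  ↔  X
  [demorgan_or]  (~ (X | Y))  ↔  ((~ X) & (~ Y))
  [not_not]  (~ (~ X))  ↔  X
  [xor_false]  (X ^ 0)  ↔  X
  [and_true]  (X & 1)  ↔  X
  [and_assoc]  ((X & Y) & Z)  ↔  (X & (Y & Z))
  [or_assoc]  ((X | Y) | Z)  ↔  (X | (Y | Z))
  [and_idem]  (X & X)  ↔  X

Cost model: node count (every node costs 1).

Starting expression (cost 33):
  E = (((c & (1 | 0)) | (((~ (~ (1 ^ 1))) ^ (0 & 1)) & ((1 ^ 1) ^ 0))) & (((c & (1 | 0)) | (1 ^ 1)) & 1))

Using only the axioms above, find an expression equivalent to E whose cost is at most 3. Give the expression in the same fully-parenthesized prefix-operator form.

(1) (~ (~ (1 ^ 1)))  =[not_not →]=  (1 ^ 1)    ⊢ (((c & (1 | 0)) | (((1 ^ 1) ^ (0 & 1)) & ((1 ^ 1) ^ 0))) & (((c & (1 | 0)) | (1 ^ 1)) & 1))
(2) (0 & 1)  =[and_true →]=  0    ⊢ (((c & (1 | 0)) | (((1 ^ 1) ^ 0) & ((1 ^ 1) ^ 0))) & (((c & (1 | 0)) | (1 ^ 1)) & 1))
(3) (1 | 0)  =[or_false →]=  1    ⊢ (((c & (1 | 0)) | (((1 ^ 1) ^ 0) & ((1 ^ 1) ^ 0))) & (((c & 1) | (1 ^ 1)) & 1))
(4) (((1 ^ 1) ^ 0) & ((1 ^ 1) ^ 0))  =[and_idem →]=  ((1 ^ 1) ^ 0)    ⊢ (((c & (1 | 0)) | ((1 ^ 1) ^ 0)) & (((c & 1) | (1 ^ 1)) & 1))
(5) (1 | 0)  =[or_false →]=  1    ⊢ (((c & 1) | ((1 ^ 1) ^ 0)) & (((c & 1) | (1 ^ 1)) & 1))
(6) (((c & 1) | (1 ^ 1)) & 1)  =[and_true →]=  ((c & 1) | (1 ^ 1))    ⊢ (((c & 1) | ((1 ^ 1) ^ 0)) & ((c & 1) | (1 ^ 1)))
(7) ((1 ^ 1) ^ 0)  =[xor_false →]=  (1 ^ 1)    ⊢ (((c & 1) | (1 ^ 1)) & ((c & 1) | (1 ^ 1)))
(8) (((c & 1) | (1 ^ 1)) & ((c & 1) | (1 ^ 1)))  =[and_idem →]=  ((c & 1) | (1 ^ 1))
(9) (c & 1)  =[and_true →]=  c    ⊢ (c | (1 ^ 1))
(10) (1 ^ 1)  =[xor_self →]=  0    ⊢ cost 3, within 3

(c | 0)   [cost 3]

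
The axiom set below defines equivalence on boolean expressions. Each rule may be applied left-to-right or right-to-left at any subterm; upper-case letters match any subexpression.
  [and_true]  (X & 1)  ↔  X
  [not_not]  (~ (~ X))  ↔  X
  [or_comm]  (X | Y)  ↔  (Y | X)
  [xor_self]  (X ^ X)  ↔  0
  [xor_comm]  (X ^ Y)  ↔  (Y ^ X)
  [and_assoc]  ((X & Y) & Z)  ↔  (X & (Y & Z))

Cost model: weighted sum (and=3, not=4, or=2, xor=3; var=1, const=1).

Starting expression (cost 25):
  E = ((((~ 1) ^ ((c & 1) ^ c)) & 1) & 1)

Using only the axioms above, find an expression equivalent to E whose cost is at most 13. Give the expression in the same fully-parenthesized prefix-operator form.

1. [and_true →] (((~ 1) ^ ((c & 1) ^ c)) & 1)  →  ((~ 1) ^ ((c & 1) ^ c));  E = (((~ 1) ^ ((c & 1) ^ c)) & 1)
2. [and_true →] (((~ 1) ^ ((c & 1) ^ c)) & 1)  →  ((~ 1) ^ ((c & 1) ^ c))
3. [and_true →] (c & 1)  →  c;  cost 13 ≤ 13, done

((~ 1) ^ (c ^ c))   [cost 13]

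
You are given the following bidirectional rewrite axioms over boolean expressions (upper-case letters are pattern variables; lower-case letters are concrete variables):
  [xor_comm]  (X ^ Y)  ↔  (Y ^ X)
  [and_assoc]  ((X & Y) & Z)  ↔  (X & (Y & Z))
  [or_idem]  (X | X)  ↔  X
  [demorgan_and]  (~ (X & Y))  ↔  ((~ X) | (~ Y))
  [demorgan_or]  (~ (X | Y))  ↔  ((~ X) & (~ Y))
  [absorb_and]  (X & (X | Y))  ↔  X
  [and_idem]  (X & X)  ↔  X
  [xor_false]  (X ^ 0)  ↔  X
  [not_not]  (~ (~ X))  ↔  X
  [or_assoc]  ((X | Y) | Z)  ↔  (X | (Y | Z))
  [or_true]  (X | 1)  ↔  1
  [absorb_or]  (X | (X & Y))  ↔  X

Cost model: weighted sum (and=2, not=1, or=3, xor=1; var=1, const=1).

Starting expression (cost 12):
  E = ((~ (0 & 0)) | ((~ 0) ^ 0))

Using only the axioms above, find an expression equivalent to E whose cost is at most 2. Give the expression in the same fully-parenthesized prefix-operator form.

step 1: xor_false (→) rewrites ((~ 0) ^ 0) into (~ 0), now ((~ (0 & 0)) | (~ 0))
step 2: and_idem (→) rewrites (0 & 0) into 0, now ((~ 0) | (~ 0))
step 3: or_idem (→) rewrites ((~ 0) | (~ 0)) into (~ 0), reaching cost 2 (bound 2)

(~ 0)   [cost 2]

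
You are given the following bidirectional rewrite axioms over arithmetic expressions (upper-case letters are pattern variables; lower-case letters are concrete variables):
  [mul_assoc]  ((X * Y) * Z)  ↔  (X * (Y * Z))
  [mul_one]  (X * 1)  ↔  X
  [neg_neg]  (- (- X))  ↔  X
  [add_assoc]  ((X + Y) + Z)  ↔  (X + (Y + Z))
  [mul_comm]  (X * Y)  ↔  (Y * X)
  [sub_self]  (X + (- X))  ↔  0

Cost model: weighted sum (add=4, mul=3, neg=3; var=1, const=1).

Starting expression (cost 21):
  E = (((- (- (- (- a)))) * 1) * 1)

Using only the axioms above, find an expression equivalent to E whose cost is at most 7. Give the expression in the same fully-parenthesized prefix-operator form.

1. [mul_one →] (((- (- (- (- a)))) * 1) * 1)  →  ((- (- (- (- a)))) * 1)
2. [mul_one →] ((- (- (- (- a)))) * 1)  →  (- (- (- (- a))))
3. [neg_neg →] (- (- a))  →  a;  cost 7 ≤ 7, done

(- (- a))   [cost 7]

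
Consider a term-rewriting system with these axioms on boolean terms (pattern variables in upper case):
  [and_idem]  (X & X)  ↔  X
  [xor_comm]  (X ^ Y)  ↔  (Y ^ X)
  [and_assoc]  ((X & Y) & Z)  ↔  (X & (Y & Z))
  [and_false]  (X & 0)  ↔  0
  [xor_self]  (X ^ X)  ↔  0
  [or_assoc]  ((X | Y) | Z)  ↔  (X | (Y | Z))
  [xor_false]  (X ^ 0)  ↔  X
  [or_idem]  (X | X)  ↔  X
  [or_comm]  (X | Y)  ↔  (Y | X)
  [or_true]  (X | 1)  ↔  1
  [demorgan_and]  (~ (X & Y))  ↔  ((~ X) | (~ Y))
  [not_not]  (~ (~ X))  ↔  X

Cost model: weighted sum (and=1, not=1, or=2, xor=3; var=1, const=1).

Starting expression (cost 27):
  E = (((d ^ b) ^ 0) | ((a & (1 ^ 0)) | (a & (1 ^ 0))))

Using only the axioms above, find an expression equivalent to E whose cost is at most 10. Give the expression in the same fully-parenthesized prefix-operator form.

((d ^ b) | (a & 1))   [cost 10]

1. [or_idem →] ((a & (1 ^ 0)) | (a & (1 ^ 0)))  →  (a & (1 ^ 0));  E = (((d ^ b) ^ 0) | (a & (1 ^ 0)))
2. [xor_false →] ((d ^ b) ^ 0)  →  (d ^ b);  E = ((d ^ b) | (a & (1 ^ 0)))
3. [xor_false →] (1 ^ 0)  →  1;  cost 10 ≤ 10, done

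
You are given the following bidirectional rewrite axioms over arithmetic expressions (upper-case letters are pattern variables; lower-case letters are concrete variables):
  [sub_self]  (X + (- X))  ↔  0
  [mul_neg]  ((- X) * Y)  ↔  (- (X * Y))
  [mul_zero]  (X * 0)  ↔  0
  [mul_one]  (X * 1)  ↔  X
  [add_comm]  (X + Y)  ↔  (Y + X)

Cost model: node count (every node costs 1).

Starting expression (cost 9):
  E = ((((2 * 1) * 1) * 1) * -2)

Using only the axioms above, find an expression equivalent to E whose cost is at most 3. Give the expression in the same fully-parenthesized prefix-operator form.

(1) (((2 * 1) * 1) * 1)  =[mul_one →]=  ((2 * 1) * 1)    ⊢ (((2 * 1) * 1) * -2)
(2) ((2 * 1) * 1)  =[mul_one →]=  (2 * 1)    ⊢ ((2 * 1) * -2)
(3) (2 * 1)  =[mul_one →]=  2    ⊢ cost 3, within 3

(2 * -2)   [cost 3]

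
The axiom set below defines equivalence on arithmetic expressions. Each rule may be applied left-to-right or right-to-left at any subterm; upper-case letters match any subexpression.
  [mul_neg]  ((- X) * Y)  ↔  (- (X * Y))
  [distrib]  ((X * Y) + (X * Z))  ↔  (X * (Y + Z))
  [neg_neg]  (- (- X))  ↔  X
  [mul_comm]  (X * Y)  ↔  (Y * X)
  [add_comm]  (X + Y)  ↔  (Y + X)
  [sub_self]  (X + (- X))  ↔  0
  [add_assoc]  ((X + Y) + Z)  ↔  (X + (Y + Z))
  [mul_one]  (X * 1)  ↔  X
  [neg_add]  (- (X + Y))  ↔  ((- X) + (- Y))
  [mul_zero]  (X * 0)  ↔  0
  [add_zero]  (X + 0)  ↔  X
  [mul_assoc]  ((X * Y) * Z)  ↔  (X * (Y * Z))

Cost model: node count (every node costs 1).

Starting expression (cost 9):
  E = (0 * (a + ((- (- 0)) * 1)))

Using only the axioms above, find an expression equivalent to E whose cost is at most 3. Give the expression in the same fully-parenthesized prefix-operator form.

(0 * a)   [cost 3]

step 1: neg_neg (→) rewrites (- (- 0)) into 0, now (0 * (a + (0 * 1)))
step 2: mul_one (→) rewrites (0 * 1) into 0, now (0 * (a + 0))
step 3: add_zero (→) rewrites (a + 0) into a, reaching cost 3 (bound 3)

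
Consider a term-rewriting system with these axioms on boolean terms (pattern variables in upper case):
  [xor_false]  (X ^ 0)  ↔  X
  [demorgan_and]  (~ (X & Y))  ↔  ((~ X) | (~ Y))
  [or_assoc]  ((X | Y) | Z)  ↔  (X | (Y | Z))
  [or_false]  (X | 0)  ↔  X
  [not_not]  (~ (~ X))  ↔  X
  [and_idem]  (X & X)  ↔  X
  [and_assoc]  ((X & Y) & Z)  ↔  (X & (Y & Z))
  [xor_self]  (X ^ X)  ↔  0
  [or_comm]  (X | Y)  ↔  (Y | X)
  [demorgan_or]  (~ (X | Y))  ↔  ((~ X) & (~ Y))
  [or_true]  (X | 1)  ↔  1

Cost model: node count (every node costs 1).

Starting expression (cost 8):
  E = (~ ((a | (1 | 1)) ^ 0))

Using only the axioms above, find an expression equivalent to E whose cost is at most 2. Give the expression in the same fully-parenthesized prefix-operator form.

(~ 1)   [cost 2]

1. [or_true →] (1 | 1)  →  1;  E = (~ ((a | 1) ^ 0))
2. [xor_false →] ((a | 1) ^ 0)  →  (a | 1);  E = (~ (a | 1))
3. [or_true →] (a | 1)  →  1;  cost 2 ≤ 2, done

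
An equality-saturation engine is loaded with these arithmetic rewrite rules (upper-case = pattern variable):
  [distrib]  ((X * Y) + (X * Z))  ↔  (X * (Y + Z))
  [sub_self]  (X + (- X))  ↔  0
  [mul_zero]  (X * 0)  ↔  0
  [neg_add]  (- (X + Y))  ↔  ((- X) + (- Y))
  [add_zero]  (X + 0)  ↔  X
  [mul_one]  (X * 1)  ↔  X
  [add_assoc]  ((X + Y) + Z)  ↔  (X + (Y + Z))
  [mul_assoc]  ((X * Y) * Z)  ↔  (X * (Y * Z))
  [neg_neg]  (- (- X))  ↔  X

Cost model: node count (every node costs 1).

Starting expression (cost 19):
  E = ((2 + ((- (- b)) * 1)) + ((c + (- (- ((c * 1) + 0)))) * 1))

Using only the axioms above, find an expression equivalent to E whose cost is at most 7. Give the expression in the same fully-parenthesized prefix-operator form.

((2 + b) + (c + c))   [cost 7]

(1) (- (- ((c * 1) + 0)))  =[neg_neg →]=  ((c * 1) + 0)    ⊢ ((2 + ((- (- b)) * 1)) + ((c + ((c * 1) + 0)) * 1))
(2) ((- (- b)) * 1)  =[mul_one →]=  (- (- b))    ⊢ ((2 + (- (- b))) + ((c + ((c * 1) + 0)) * 1))
(3) (- (- b))  =[neg_neg →]=  b    ⊢ ((2 + b) + ((c + ((c * 1) + 0)) * 1))
(4) ((c + ((c * 1) + 0)) * 1)  =[mul_one →]=  (c + ((c * 1) + 0))    ⊢ ((2 + b) + (c + ((c * 1) + 0)))
(5) (c * 1)  =[mul_one →]=  c    ⊢ ((2 + b) + (c + (c + 0)))
(6) (c + 0)  =[add_zero →]=  c    ⊢ cost 7, within 7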